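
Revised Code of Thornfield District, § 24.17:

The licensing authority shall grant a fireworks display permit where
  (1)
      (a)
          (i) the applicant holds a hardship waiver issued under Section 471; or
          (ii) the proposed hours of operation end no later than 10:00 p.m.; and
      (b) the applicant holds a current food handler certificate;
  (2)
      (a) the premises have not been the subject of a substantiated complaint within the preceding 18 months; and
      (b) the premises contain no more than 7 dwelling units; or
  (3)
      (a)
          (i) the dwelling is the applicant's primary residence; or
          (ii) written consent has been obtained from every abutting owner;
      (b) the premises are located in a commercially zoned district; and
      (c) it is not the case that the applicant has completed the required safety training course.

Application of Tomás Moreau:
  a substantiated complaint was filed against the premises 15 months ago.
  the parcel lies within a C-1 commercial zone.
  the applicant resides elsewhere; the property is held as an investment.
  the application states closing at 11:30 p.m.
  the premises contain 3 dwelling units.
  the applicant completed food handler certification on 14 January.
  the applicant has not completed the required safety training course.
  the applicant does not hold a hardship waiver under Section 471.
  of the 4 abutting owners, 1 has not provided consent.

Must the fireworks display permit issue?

(i) hardship waiver — not satisfied.
(ii) closes by 10 p.m. — not met.
So (a) is not satisfied (F OR F).
(b) food handler cert. — met.
So (1) is not satisfied (F AND T).
(a) no complaint in 18 mo. — not satisfied.
(b) ≤ 7 units — met.
So (2) is not satisfied (F AND T).
(i) primary residence — not met.
(ii) all abutters consent — not met.
(a) = F OR F = false.
(b) commercially zoned — holds.
(c) not (safety training) — satisfied.
So (3) is not satisfied (F AND T AND T).
Overall: F OR F OR F → false.

No — denied.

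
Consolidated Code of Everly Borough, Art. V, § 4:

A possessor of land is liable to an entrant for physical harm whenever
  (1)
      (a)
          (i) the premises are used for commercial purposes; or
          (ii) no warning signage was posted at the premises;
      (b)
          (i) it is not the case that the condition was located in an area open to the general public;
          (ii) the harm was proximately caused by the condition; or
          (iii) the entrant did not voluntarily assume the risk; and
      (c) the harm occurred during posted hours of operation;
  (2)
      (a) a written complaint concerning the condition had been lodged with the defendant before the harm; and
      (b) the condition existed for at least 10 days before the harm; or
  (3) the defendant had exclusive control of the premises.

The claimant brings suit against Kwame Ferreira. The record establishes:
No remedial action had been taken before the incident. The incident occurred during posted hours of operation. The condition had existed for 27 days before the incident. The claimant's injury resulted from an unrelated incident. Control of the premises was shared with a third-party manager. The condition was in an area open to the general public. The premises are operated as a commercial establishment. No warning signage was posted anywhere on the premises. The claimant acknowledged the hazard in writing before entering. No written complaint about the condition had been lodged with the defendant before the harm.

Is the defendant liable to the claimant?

(i) commercial use — satisfied.
(ii) no signage posted — holds.
So (a) is satisfied (T OR T).
(i) not (public area) — not met.
(ii) proximate cause — not met.
(iii) no assumed risk — not satisfied.
(b): F OR F OR F → false.
(c) during posted hours — met.
(1): T AND F AND T → false.
(a) complaint lodged — not satisfied.
(b) condition ≥10 days old — holds.
(2) = F AND T = false.
(3) exclusive control — not met.
So Overall is not satisfied (F OR F OR F).

No — not liable.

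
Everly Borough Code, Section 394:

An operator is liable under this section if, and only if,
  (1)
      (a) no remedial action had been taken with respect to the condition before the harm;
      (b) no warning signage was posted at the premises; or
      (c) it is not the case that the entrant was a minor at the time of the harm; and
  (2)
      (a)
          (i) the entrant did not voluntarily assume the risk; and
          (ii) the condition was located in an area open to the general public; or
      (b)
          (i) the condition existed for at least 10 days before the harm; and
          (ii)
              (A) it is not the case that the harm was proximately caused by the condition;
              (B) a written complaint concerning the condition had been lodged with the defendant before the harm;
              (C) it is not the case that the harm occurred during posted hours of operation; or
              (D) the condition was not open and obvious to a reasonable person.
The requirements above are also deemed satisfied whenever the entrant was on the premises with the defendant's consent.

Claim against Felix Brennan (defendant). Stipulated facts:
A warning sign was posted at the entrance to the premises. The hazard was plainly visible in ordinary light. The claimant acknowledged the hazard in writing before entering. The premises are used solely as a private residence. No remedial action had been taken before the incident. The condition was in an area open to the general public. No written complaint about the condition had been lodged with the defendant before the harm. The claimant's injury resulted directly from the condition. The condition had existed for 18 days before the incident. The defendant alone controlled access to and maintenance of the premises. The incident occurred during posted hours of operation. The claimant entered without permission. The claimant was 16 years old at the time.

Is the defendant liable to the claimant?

No — not liable.

(a) no remedial action — satisfied.
(b) no signage posted — not satisfied.
(c) not (entrant a minor) — not satisfied.
So (1) is satisfied (T OR F OR F).
(i) no assumed risk — not met.
(ii) public area — satisfied.
(a): F AND T → false.
(i) condition ≥10 days old — met.
(A) not (proximate cause) — not met.
(B) complaint lodged — not satisfied.
(C) not (during posted hours) — not satisfied.
(D) not open/obvious — not satisfied.
(ii): F OR F OR F OR F → false.
So (b) is not satisfied (T AND F).
So (2) is not satisfied (F OR F).
Overall: T AND F → false.
Exception (consent to enter) — not satisfied.
Result: main false OR exception false → false.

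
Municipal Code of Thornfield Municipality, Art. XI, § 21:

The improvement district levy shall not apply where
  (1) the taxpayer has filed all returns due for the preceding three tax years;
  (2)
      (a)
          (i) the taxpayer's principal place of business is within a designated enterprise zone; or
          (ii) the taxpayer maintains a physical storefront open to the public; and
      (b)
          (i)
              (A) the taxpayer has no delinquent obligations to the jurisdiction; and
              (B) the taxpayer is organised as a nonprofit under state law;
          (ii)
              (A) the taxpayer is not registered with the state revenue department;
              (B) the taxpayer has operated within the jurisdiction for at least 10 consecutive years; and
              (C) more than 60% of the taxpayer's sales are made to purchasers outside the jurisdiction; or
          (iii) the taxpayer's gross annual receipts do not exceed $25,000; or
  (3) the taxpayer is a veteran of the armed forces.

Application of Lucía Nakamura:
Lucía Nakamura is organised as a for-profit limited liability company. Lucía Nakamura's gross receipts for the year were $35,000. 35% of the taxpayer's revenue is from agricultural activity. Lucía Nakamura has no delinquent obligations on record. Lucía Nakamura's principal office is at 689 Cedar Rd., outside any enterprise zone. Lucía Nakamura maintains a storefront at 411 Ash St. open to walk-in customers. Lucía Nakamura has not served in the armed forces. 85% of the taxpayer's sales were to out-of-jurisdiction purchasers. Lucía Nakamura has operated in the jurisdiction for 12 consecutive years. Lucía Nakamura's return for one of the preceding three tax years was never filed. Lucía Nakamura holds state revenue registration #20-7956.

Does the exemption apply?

No — not exempt.

(1) returns current — not satisfied.
(i) in enterprise zone — not satisfied.
(ii) has storefront — met.
(a) = F OR T = true.
(A) no delinquency — holds.
(B) nonprofit — not met.
(i) = T AND F = false.
(A) not (state-registered) — not satisfied.
(B) ≥ 10 yrs in jurisdiction — met.
(C) >60% out-of-jur. sales — holds.
(ii) = F AND T AND T = false.
(iii) receipts ≤ $25,000 — not met.
So (b) is not satisfied (F OR F OR F).
So (2) is not satisfied (T AND F).
(3) veteran — not satisfied.
Overall = F OR F OR F = false.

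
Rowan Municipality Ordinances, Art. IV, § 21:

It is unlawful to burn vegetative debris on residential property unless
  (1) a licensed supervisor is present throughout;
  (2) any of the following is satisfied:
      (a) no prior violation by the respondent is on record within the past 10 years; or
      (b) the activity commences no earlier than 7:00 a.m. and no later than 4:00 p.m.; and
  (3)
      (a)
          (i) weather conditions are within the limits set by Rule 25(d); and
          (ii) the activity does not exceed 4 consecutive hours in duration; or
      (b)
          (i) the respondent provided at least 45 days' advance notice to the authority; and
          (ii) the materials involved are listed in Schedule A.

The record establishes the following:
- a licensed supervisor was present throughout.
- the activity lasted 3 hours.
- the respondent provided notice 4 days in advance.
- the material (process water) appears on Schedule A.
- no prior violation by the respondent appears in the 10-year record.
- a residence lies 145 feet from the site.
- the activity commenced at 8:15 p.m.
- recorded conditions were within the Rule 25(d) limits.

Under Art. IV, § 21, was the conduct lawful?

(1) supervisor present — satisfied.
(a) no prior violation — satisfied.
(b) start within hours — fails.
(2): T OR F → true.
(i) weather ok — met.
(ii) ≤ 4 hrs duration — holds.
So (a) is satisfied (T AND T).
(i) ≥45 days' notice — not met.
(ii) Schedule A material — holds.
(b) = F AND T = false.
(3) = T OR F = true.
Overall = T AND T AND T = true.

Yes — lawful.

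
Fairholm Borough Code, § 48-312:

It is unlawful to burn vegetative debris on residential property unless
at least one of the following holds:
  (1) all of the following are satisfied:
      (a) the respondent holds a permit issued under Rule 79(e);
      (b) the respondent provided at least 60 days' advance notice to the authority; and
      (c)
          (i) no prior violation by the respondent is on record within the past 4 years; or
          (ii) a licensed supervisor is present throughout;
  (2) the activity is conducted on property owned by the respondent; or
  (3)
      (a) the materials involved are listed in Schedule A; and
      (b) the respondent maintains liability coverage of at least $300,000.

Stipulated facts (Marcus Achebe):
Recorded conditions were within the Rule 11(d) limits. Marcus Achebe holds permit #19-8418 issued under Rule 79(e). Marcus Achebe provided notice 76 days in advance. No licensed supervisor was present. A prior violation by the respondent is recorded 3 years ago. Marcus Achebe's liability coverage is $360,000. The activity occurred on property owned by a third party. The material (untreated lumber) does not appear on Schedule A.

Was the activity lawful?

No — unlawful.

(a) holds permit — satisfied.
(b) ≥60 days' notice — satisfied.
(i) no prior violation — fails.
(ii) supervisor present — not satisfied.
(c) = F OR F = false.
So (1) is not satisfied (T AND T AND F).
(2) own property — fails.
(a) Schedule A material — not met.
(b) coverage ≥ $300,000 — satisfied.
(3) = F AND T = false.
So Overall is not satisfied (F OR F OR F).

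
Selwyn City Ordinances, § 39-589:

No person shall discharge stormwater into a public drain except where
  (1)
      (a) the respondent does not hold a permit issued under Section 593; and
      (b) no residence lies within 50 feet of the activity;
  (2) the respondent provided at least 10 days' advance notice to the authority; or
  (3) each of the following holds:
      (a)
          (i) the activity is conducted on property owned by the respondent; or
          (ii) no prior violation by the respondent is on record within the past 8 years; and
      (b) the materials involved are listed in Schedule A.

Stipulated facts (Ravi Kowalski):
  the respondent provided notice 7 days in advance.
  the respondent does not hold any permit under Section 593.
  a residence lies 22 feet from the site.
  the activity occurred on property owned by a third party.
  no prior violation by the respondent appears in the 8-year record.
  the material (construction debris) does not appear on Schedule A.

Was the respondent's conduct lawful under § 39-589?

No — unlawful.

(a) not (holds permit) — satisfied.
(b) no residence in 50 ft — not met.
So (1) is not satisfied (T AND F).
(2) ≥10 days' notice — not met.
(i) own property — not met.
(ii) no prior violation — met.
(a) = F OR T = true.
(b) Schedule A material — fails.
(3) = T AND F = false.
So Overall is not satisfied (F OR F OR F).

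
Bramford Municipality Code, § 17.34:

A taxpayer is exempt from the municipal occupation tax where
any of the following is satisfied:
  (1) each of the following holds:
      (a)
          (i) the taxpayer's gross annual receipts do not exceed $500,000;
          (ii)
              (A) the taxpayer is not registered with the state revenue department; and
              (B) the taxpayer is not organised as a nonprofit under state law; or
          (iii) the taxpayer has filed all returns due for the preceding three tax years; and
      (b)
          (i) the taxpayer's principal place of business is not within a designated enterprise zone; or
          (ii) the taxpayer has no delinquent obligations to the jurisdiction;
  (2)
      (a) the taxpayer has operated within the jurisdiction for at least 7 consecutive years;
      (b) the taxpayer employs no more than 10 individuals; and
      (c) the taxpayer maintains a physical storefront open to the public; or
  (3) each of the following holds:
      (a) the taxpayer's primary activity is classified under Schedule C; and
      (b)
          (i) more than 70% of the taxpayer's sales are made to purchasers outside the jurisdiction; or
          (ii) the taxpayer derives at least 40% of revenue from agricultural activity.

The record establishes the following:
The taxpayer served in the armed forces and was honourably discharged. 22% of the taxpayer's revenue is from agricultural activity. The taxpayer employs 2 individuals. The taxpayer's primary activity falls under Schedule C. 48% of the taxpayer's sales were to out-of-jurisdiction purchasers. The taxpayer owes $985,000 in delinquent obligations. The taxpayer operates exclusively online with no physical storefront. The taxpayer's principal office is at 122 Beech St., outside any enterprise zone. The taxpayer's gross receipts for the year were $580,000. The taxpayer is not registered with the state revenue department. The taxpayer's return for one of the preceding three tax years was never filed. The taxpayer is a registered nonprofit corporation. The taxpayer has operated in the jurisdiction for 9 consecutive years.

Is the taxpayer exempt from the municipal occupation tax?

No — not exempt.

(i) receipts ≤ $500,000 — not satisfied.
(A) not (state-registered) — satisfied.
(B) not (nonprofit) — not satisfied.
(ii) = T AND F = false.
(iii) returns current — not satisfied.
So (a) is not satisfied (F OR F OR F).
(i) not (in enterprise zone) — satisfied.
(ii) no delinquency — fails.
So (b) is satisfied (T OR F).
(1): F AND T → false.
(a) ≥ 7 yrs in jurisdiction — met.
(b) ≤ 10 employees — satisfied.
(c) has storefront — not met.
(2): T AND T AND F → false.
(a) Schedule C activity — satisfied.
(i) >70% out-of-jur. sales — not satisfied.
(ii) ≥40% agricultural — not met.
So (b) is not satisfied (F OR F).
(3) = T AND F = false.
So Overall is not satisfied (F OR F OR F).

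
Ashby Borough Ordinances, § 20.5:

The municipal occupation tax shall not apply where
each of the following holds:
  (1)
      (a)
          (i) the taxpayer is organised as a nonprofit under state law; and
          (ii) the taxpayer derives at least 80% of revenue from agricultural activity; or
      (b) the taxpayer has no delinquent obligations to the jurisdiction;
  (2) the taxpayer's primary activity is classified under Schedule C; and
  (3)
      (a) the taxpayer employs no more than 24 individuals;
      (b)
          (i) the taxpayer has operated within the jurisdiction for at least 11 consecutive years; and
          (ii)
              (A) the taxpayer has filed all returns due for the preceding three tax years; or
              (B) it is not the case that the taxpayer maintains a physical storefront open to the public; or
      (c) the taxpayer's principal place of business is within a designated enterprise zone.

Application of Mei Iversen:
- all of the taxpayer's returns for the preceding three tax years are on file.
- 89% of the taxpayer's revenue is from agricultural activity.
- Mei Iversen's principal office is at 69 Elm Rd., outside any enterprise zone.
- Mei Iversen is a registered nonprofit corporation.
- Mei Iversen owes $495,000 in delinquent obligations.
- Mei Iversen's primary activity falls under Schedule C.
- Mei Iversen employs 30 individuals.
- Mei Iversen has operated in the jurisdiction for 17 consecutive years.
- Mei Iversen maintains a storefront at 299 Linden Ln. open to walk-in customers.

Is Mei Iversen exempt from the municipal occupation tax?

Yes — exempt.

(i) nonprofit — satisfied.
(ii) ≥80% agricultural — met.
(a) = T AND T = true.
(b) no delinquency — not satisfied.
(1) = T OR F = true.
(2) Schedule C activity — satisfied.
(a) ≤ 24 employees — fails.
(i) ≥ 11 yrs in jurisdiction — holds.
(A) returns current — satisfied.
(B) not (has storefront) — fails.
(ii) = T OR F = true.
So (b) is satisfied (T AND T).
(c) in enterprise zone — fails.
(3) = F OR T OR F = true.
So Overall is satisfied (T AND T AND T).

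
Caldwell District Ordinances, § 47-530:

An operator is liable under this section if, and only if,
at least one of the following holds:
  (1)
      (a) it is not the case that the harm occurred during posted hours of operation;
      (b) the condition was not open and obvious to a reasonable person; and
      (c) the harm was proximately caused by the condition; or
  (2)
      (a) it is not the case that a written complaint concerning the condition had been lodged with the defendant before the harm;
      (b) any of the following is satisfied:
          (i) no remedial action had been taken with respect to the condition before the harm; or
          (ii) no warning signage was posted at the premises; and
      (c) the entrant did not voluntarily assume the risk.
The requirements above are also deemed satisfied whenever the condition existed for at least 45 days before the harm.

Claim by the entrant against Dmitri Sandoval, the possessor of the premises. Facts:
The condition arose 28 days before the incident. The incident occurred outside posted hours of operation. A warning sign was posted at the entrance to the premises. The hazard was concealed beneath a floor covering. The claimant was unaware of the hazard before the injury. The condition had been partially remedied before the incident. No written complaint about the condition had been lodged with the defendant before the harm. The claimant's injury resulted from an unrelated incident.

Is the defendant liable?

No — not liable.

(a) not (during posted hours) — holds.
(b) not open/obvious — holds.
(c) proximate cause — fails.
(1): T AND T AND F → false.
(a) not (complaint lodged) — holds.
(i) no remedial action — not met.
(ii) no signage posted — not satisfied.
(b) = F OR F = false.
(c) no assumed risk — holds.
(2) = T AND F AND T = false.
Overall: F OR F → false.
Exception (condition ≥45 days old) — not satisfied.
Result: main false OR exception false → false.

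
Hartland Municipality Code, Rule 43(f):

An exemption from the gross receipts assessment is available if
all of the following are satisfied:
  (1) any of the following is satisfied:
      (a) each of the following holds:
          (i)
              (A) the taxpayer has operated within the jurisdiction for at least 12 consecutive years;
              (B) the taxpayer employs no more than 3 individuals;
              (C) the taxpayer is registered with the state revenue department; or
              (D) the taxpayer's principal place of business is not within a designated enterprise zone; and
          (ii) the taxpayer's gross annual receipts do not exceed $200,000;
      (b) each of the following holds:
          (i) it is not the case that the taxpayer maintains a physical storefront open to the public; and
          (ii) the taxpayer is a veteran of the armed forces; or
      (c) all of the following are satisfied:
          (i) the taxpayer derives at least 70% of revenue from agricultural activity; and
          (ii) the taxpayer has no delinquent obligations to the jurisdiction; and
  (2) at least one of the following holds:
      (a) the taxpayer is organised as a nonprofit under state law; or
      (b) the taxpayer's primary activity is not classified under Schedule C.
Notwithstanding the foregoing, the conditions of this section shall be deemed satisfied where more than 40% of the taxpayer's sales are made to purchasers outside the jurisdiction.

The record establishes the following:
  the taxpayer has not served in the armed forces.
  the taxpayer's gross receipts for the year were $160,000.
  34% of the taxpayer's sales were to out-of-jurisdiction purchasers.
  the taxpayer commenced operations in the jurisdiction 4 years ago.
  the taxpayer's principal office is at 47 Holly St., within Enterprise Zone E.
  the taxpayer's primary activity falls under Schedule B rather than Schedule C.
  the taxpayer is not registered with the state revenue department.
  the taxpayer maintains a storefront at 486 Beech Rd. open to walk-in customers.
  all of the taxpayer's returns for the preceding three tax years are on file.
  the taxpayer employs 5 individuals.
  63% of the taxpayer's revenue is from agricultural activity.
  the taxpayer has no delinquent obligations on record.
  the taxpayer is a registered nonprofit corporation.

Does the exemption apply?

(A) ≥ 12 yrs in jurisdiction — fails.
(B) ≤ 3 employees — fails.
(C) state-registered — not satisfied.
(D) not (in enterprise zone) — not met.
(i) = F OR F OR F OR F = false.
(ii) receipts ≤ $200,000 — met.
(a): F AND T → false.
(i) not (has storefront) — not met.
(ii) veteran — not met.
(b) = F AND F = false.
(i) ≥70% agricultural — not satisfied.
(ii) no delinquency — met.
So (c) is not satisfied (F AND T).
So (1) is not satisfied (F OR F OR F).
(a) nonprofit — holds.
(b) not (Schedule C activity) — satisfied.
(2) = T OR T = true.
Overall: F AND T → false.
Exception (>40% out-of-jur. sales) — not satisfied.
Result: main false OR exception false → false.

No — not exempt.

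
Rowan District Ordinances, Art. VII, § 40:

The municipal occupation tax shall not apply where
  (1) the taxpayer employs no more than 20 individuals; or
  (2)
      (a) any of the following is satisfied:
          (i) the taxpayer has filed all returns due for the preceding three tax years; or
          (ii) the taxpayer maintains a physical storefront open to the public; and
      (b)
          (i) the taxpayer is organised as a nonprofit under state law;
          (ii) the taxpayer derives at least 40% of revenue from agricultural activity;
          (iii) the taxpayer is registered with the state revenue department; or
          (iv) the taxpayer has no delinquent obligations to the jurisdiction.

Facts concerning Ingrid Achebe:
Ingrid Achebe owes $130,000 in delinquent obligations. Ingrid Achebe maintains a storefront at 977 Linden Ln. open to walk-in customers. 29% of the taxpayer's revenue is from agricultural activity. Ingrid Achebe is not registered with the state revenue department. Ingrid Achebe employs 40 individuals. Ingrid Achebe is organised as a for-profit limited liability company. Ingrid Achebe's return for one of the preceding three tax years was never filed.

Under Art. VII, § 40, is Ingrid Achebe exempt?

(1) ≤ 20 employees — not satisfied.
(i) returns current — not met.
(ii) has storefront — satisfied.
(a) = F OR T = true.
(i) nonprofit — not satisfied.
(ii) ≥40% agricultural — not satisfied.
(iii) state-registered — not met.
(iv) no delinquency — not satisfied.
So (b) is not satisfied (F OR F OR F OR F).
So (2) is not satisfied (T AND F).
So Overall is not satisfied (F OR F).

No — not exempt.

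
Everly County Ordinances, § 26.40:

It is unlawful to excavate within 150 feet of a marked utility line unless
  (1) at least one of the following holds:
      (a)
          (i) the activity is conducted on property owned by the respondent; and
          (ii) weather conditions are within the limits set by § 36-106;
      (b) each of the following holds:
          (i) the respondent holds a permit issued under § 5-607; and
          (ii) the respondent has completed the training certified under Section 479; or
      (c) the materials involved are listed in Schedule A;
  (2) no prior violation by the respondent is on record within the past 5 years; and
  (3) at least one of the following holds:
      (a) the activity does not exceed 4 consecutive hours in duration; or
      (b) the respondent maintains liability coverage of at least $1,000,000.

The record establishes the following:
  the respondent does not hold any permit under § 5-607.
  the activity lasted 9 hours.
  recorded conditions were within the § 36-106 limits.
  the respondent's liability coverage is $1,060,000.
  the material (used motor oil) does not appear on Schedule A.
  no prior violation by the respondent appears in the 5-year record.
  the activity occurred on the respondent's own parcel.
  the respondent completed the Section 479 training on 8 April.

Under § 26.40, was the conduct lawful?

Yes — lawful.

(i) own property — met.
(ii) weather ok — met.
(a) = T AND T = true.
(i) holds permit — not satisfied.
(ii) training certified — met.
So (b) is not satisfied (F AND T).
(c) Schedule A material — fails.
So (1) is satisfied (T OR F OR F).
(2) no prior violation — met.
(a) ≤ 4 hrs duration — not satisfied.
(b) coverage ≥ $1,000,000 — holds.
(3): F OR T → true.
Overall = T AND T AND T = true.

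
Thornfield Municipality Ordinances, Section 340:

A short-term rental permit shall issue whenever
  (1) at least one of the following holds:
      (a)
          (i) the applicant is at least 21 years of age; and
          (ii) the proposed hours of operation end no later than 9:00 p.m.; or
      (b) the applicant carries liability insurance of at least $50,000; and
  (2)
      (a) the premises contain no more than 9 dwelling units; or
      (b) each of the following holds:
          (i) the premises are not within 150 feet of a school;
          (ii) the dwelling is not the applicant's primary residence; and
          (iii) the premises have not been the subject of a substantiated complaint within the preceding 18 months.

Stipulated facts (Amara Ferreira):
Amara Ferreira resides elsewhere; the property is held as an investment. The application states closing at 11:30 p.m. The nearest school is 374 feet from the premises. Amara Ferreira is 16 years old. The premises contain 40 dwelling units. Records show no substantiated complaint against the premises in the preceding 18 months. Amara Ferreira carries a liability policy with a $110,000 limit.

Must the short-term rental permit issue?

(i) age ≥ 21 — not met.
(ii) closes by 9 p.m. — not satisfied.
(a) = F AND F = false.
(b) insurance ≥ $50,000 — satisfied.
So (1) is satisfied (F OR T).
(a) ≤ 9 units — fails.
(i) ≥150 ft from school — met.
(ii) not (primary residence) — met.
(iii) no complaint in 18 mo. — holds.
So (b) is satisfied (T AND T AND T).
(2) = F OR T = true.
Overall: T AND T → true.

Yes — granted.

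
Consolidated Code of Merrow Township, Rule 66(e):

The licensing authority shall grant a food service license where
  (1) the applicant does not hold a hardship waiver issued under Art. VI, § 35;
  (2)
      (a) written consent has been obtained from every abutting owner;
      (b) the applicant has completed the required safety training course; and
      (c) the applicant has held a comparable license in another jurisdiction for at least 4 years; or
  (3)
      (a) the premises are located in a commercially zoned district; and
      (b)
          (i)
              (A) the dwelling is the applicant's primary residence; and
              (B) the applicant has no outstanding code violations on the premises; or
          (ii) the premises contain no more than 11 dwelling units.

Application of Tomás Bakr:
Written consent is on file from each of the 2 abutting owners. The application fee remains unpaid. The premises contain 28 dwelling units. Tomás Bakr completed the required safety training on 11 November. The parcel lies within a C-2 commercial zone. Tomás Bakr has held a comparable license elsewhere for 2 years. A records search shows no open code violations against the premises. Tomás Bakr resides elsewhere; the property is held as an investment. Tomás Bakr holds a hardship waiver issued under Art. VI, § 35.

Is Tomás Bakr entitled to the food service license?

(1) not (hardship waiver) — not met.
(a) all abutters consent — holds.
(b) safety training — met.
(c) prior license ≥ 4 yr — not satisfied.
(2): T AND T AND F → false.
(a) commercially zoned — satisfied.
(A) primary residence — not met.
(B) no code violations — holds.
So (i) is not satisfied (F AND T).
(ii) ≤ 11 units — not satisfied.
(b) = F OR F = false.
(3) = T AND F = false.
So Overall is not satisfied (F OR F OR F).

No — denied.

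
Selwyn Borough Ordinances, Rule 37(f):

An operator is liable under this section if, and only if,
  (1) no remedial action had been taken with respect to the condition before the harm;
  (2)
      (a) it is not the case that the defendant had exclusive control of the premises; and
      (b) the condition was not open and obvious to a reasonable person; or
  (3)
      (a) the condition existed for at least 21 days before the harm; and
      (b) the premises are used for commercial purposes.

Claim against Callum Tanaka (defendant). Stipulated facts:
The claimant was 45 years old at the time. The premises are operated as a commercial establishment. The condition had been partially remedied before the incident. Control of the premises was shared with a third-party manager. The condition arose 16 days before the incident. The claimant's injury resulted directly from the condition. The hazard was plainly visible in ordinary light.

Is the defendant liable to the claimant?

No — not liable.

(1) no remedial action — fails.
(a) not (exclusive control) — satisfied.
(b) not open/obvious — not satisfied.
(2): T AND F → false.
(a) condition ≥21 days old — not satisfied.
(b) commercial use — met.
So (3) is not satisfied (F AND T).
Overall: F OR F OR F → false.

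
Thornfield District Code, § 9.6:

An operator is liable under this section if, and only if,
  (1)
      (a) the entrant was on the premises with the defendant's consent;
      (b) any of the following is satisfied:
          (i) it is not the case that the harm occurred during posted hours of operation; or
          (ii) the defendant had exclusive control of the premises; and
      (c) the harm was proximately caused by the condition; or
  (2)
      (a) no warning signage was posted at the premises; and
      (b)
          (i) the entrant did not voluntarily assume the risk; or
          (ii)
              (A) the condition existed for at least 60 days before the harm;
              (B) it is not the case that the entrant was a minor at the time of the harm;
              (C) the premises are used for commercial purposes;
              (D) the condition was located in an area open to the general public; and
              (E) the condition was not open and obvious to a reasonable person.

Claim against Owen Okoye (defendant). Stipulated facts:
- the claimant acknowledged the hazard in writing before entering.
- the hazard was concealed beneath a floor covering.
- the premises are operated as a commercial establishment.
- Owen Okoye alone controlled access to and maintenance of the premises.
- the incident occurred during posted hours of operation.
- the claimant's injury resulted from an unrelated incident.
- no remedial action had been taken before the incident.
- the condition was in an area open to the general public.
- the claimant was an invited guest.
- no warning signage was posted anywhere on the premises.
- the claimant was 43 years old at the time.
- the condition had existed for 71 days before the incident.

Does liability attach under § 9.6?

Yes — liable.

(a) consent to enter — satisfied.
(i) not (during posted hours) — fails.
(ii) exclusive control — met.
So (b) is satisfied (F OR T).
(c) proximate cause — not satisfied.
(1) = T AND T AND F = false.
(a) no signage posted — holds.
(i) no assumed risk — not met.
(A) condition ≥60 days old — met.
(B) not (entrant a minor) — satisfied.
(C) commercial use — met.
(D) public area — holds.
(E) not open/obvious — satisfied.
So (ii) is satisfied (T AND T AND T AND T AND T).
(b): F OR T → true.
So (2) is satisfied (T AND T).
So Overall is satisfied (F OR T).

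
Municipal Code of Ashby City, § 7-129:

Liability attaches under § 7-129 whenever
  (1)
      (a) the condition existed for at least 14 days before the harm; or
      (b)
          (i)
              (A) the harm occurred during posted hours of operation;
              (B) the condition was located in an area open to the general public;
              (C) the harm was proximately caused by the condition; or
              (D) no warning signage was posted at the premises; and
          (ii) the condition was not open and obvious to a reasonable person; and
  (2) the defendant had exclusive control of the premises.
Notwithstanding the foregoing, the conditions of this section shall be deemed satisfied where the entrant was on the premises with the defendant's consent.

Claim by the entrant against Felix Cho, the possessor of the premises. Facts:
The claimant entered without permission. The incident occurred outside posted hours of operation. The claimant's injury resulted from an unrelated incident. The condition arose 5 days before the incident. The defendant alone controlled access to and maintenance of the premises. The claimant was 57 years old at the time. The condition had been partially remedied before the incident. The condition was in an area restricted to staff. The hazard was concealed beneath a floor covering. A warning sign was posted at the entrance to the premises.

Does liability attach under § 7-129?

No — not liable.

(a) condition ≥14 days old — not met.
(A) during posted hours — not satisfied.
(B) public area — not satisfied.
(C) proximate cause — not satisfied.
(D) no signage posted — not satisfied.
So (i) is not satisfied (F OR F OR F OR F).
(ii) not open/obvious — met.
(b): F AND T → false.
(1): F OR F → false.
(2) exclusive control — met.
Overall = F AND T = false.
Exception (consent to enter) — not satisfied.
Result: main false OR exception false → false.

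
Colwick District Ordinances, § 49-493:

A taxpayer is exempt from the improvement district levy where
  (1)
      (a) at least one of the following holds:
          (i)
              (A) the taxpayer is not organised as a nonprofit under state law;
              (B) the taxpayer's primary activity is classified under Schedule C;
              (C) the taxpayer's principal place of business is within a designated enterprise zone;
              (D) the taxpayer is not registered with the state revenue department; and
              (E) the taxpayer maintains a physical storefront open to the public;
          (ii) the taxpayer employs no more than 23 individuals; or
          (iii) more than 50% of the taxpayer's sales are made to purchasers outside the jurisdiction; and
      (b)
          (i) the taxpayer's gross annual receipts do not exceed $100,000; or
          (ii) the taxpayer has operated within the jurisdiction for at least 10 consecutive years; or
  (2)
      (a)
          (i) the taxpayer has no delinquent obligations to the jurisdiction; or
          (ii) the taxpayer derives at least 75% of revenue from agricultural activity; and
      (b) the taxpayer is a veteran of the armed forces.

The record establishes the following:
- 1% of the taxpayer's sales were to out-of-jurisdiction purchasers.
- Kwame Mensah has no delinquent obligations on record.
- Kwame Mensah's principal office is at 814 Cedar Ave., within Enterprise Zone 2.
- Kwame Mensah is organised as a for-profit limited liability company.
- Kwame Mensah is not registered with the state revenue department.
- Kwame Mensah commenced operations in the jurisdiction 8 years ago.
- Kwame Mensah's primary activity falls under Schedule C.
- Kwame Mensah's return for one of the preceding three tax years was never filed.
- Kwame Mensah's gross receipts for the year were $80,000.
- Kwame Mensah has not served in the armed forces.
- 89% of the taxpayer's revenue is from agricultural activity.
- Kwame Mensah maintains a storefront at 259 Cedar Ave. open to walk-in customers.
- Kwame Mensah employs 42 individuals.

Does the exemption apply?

(A) not (nonprofit) — holds.
(B) Schedule C activity — satisfied.
(C) in enterprise zone — satisfied.
(D) not (state-registered) — met.
(E) has storefront — met.
(i): T AND T AND T AND T AND T → true.
(ii) ≤ 23 employees — fails.
(iii) >50% out-of-jur. sales — not satisfied.
(a): T OR F OR F → true.
(i) receipts ≤ $100,000 — met.
(ii) ≥ 10 yrs in jurisdiction — not met.
(b): T OR F → true.
(1) = T AND T = true.
(i) no delinquency — holds.
(ii) ≥75% agricultural — satisfied.
(a) = T OR T = true.
(b) veteran — not met.
(2): T AND F → false.
So Overall is satisfied (T OR F).

Yes — exempt.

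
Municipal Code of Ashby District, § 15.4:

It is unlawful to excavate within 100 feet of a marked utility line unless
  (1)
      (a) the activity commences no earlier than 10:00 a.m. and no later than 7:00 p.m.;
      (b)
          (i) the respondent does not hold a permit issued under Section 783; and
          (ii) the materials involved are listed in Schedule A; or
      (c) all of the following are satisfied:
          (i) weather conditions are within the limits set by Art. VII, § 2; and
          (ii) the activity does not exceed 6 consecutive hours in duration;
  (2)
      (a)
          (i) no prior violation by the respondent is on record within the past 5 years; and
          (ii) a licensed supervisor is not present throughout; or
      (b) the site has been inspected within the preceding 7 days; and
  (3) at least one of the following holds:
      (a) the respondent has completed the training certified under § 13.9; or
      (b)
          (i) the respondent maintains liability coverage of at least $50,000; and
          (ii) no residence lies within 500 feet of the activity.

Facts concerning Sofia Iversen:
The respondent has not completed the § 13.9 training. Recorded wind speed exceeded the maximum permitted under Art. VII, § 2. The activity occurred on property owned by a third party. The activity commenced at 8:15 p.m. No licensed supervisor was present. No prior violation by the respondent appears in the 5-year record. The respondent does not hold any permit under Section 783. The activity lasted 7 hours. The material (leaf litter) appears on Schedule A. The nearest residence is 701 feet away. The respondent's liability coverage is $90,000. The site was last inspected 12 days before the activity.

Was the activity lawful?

Yes — lawful.

(a) start within hours — fails.
(i) not (holds permit) — holds.
(ii) Schedule A material — met.
So (b) is satisfied (T AND T).
(i) weather ok — not met.
(ii) ≤ 6 hrs duration — fails.
(c) = F AND F = false.
(1): F OR T OR F → true.
(i) no prior violation — met.
(ii) not (supervisor present) — holds.
(a): T AND T → true.
(b) site inspected — not satisfied.
(2) = T OR F = true.
(a) training certified — fails.
(i) coverage ≥ $50,000 — satisfied.
(ii) no residence in 500 ft — met.
(b): T AND T → true.
(3): F OR T → true.
Overall: T AND T AND T → true.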